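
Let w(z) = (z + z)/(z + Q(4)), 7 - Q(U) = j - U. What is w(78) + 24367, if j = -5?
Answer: 1145327/47 ≈ 24369.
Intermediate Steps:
Q(U) = 12 + U (Q(U) = 7 - (-5 - U) = 7 + (5 + U) = 12 + U)
w(z) = 2*z/(16 + z) (w(z) = (z + z)/(z + (12 + 4)) = (2*z)/(z + 16) = (2*z)/(16 + z) = 2*z/(16 + z))
w(78) + 24367 = 2*78/(16 + 78) + 24367 = 2*78/94 + 24367 = 2*78*(1/94) + 24367 = 78/47 + 24367 = 1145327/47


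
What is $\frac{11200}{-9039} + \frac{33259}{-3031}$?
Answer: $- \frac{334575301}{27397209} \approx -12.212$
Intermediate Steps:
$\frac{11200}{-9039} + \frac{33259}{-3031} = 11200 \left(- \frac{1}{9039}\right) + 33259 \left(- \frac{1}{3031}\right) = - \frac{11200}{9039} - \frac{33259}{3031} = - \frac{334575301}{27397209}$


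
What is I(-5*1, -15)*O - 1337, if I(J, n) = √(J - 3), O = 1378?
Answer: -1337 + 2756*I*√2 ≈ -1337.0 + 3897.6*I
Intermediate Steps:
I(J, n) = √(-3 + J)
I(-5*1, -15)*O - 1337 = √(-3 - 5*1)*1378 - 1337 = √(-3 - 5)*1378 - 1337 = √(-8)*1378 - 1337 = (2*I*√2)*1378 - 1337 = 2756*I*√2 - 1337 = -1337 + 2756*I*√2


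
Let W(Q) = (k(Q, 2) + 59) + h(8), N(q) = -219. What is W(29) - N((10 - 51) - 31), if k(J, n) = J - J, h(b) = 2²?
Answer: 282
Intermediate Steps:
h(b) = 4
k(J, n) = 0
W(Q) = 63 (W(Q) = (0 + 59) + 4 = 59 + 4 = 63)
W(29) - N((10 - 51) - 31) = 63 - 1*(-219) = 63 + 219 = 282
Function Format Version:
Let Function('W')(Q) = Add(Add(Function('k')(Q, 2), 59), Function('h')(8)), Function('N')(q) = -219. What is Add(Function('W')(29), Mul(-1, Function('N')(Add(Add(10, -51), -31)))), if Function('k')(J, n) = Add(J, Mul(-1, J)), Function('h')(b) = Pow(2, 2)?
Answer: 282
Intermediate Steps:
Function('h')(b) = 4
Function('k')(J, n) = 0
Function('W')(Q) = 63 (Function('W')(Q) = Add(Add(0, 59), 4) = Add(59, 4) = 63)
Add(Function('W')(29), Mul(-1, Function('N')(Add(Add(10, -51), -31)))) = Add(63, Mul(-1, -219)) = Add(63, 219) = 282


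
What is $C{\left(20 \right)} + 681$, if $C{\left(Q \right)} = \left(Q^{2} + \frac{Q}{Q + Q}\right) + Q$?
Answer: $\frac{2203}{2} \approx 1101.5$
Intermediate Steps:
$C{\left(Q \right)} = \frac{1}{2} + Q + Q^{2}$ ($C{\left(Q \right)} = \left(Q^{2} + \frac{Q}{2 Q}\right) + Q = \left(Q^{2} + \frac{1}{2 Q} Q\right) + Q = \left(Q^{2} + \frac{1}{2}\right) + Q = \left(\frac{1}{2} + Q^{2}\right) + Q = \frac{1}{2} + Q + Q^{2}$)
$C{\left(20 \right)} + 681 = \left(\frac{1}{2} + 20 + 20^{2}\right) + 681 = \left(\frac{1}{2} + 20 + 400\right) + 681 = \frac{841}{2} + 681 = \frac{2203}{2}$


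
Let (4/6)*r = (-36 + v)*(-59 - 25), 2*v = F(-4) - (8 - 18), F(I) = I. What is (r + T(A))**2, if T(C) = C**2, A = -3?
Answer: 17363889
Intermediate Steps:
v = 3 (v = (-4 - (8 - 18))/2 = (-4 - 1*(-10))/2 = (-4 + 10)/2 = (1/2)*6 = 3)
r = 4158 (r = 3*((-36 + 3)*(-59 - 25))/2 = 3*(-33*(-84))/2 = (3/2)*2772 = 4158)
(r + T(A))**2 = (4158 + (-3)**2)**2 = (4158 + 9)**2 = 4167**2 = 17363889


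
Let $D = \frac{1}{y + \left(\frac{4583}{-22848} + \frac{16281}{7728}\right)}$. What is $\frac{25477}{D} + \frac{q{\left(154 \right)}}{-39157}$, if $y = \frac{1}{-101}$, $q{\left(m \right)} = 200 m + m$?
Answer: $\frac{100403192227036039}{2078293172928} \approx 48310.0$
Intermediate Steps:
$q{\left(m \right)} = 201 m$
$y = - \frac{1}{101} \approx -0.009901$
$D = \frac{53075904}{100646095}$ ($D = \frac{1}{- \frac{1}{101} + \left(\frac{4583}{-22848} + \frac{16281}{7728}\right)} = \frac{1}{- \frac{1}{101} + \left(4583 \left(- \frac{1}{22848}\right) + 16281 \cdot \frac{1}{7728}\right)} = \frac{1}{- \frac{1}{101} + \left(- \frac{4583}{22848} + \frac{5427}{2576}\right)} = \frac{1}{- \frac{1}{101} + \frac{1001699}{525504}} = \frac{1}{\frac{100646095}{53075904}} = \frac{53075904}{100646095} \approx 0.52735$)
$\frac{25477}{D} + \frac{q{\left(154 \right)}}{-39157} = \frac{25477}{\frac{53075904}{100646095}} + \frac{201 \cdot 154}{-39157} = 25477 \cdot \frac{100646095}{53075904} + 30954 \left(- \frac{1}{39157}\right) = \frac{2564160562315}{53075904} - \frac{30954}{39157} = \frac{100403192227036039}{2078293172928}$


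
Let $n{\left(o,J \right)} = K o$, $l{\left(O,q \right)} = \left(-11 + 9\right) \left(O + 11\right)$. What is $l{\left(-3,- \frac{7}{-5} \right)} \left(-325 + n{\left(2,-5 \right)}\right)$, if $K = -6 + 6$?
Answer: $5200$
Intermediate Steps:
$K = 0$
$l{\left(O,q \right)} = -22 - 2 O$ ($l{\left(O,q \right)} = - 2 \left(11 + O\right) = -22 - 2 O$)
$n{\left(o,J \right)} = 0$ ($n{\left(o,J \right)} = 0 o = 0$)
$l{\left(-3,- \frac{7}{-5} \right)} \left(-325 + n{\left(2,-5 \right)}\right) = \left(-22 - -6\right) \left(-325 + 0\right) = \left(-22 + 6\right) \left(-325\right) = \left(-16\right) \left(-325\right) = 5200$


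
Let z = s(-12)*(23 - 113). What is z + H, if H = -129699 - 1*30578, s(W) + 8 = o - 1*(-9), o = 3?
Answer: -160637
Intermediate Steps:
s(W) = 4 (s(W) = -8 + (3 - 1*(-9)) = -8 + (3 + 9) = -8 + 12 = 4)
z = -360 (z = 4*(23 - 113) = 4*(-90) = -360)
H = -160277 (H = -129699 - 30578 = -160277)
z + H = -360 - 160277 = -160637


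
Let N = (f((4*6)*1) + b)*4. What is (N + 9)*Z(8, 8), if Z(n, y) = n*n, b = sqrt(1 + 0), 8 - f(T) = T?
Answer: -3264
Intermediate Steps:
f(T) = 8 - T
b = 1 (b = sqrt(1) = 1)
Z(n, y) = n**2
N = -60 (N = ((8 - 4*6) + 1)*4 = ((8 - 24) + 1)*4 = (-16 + 1)*4 = -15*4 = -60)
(N + 9)*Z(8, 8) = (-60 + 9)*8**2 = -51*64 = -3264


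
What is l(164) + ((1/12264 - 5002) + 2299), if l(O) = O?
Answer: -31138295/12264 ≈ -2539.0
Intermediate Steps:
l(164) + ((1/12264 - 5002) + 2299) = 164 + ((1/12264 - 5002) + 2299) = 164 + (-61344527/12264 + 2299) = 164 - 33149591/12264 = -31138295/12264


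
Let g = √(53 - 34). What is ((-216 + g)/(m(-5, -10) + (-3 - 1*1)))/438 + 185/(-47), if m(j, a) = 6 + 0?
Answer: -14351/3431 + √19/876 ≈ -4.1778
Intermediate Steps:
m(j, a) = 6
g = √19 ≈ 4.3589
((-216 + g)/(m(-5, -10) + (-3 - 1*1)))/438 + 185/(-47) = ((-216 + √19)/(6 + (-3 - 1*1)))/438 + 185/(-47) = ((-216 + √19)/(6 + (-3 - 1)))*(1/438) + 185*(-1/47) = ((-216 + √19)/(6 - 4))*(1/438) - 185/47 = ((-216 + √19)/2)*(1/438) - 185/47 = ((-216 + √19)*(½))*(1/438) - 185/47 = (-108 + √19/2)*(1/438) - 185/47 = (-18/73 + √19/876) - 185/47 = -14351/3431 + √19/876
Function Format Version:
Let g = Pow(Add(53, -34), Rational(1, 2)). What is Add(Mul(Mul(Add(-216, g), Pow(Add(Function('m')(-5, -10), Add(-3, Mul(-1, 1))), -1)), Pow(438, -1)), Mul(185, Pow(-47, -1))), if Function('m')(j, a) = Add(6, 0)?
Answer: Add(Rational(-14351, 3431), Mul(Rational(1, 876), Pow(19, Rational(1, 2)))) ≈ -4.1778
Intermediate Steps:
Function('m')(j, a) = 6
g = Pow(19, Rational(1, 2)) ≈ 4.3589
Add(Mul(Mul(Add(-216, g), Pow(Add(Function('m')(-5, -10), Add(-3, Mul(-1, 1))), -1)), Pow(438, -1)), Mul(185, Pow(-47, -1))) = Add(Mul(Mul(Add(-216, Pow(19, Rational(1, 2))), Pow(Add(6, Add(-3, Mul(-1, 1))), -1)), Pow(438, -1)), Mul(185, Pow(-47, -1))) = Add(Mul(Mul(Add(-216, Pow(19, Rational(1, 2))), Pow(Add(6, Add(-3, -1)), -1)), Rational(1, 438)), Mul(185, Rational(-1, 47))) = Add(Mul(Mul(Add(-216, Pow(19, Rational(1, 2))), Pow(Add(6, -4), -1)), Rational(1, 438)), Rational(-185, 47)) = Add(Mul(Mul(Add(-216, Pow(19, Rational(1, 2))), Pow(2, -1)), Rational(1, 438)), Rational(-185, 47)) = Add(Mul(Mul(Add(-216, Pow(19, Rational(1, 2))), Rational(1, 2)), Rational(1, 438)), Rational(-185, 47)) = Add(Mul(Add(-108, Mul(Rational(1, 2), Pow(19, Rational(1, 2)))), Rational(1, 438)), Rational(-185, 47)) = Add(Add(Rational(-18, 73), Mul(Rational(1, 876), Pow(19, Rational(1, 2)))), Rational(-185, 47)) = Add(Rational(-14351, 3431), Mul(Rational(1, 876), Pow(19, Rational(1, 2))))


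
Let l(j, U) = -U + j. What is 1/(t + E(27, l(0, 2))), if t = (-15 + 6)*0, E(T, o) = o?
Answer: -½ ≈ -0.50000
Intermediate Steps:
l(j, U) = j - U
t = 0 (t = -9*0 = 0)
1/(t + E(27, l(0, 2))) = 1/(0 + (0 - 1*2)) = 1/(0 + (0 - 2)) = 1/(0 - 2) = 1/(-2) = -½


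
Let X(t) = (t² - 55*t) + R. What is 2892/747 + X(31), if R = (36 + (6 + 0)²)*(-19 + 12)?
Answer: -309788/249 ≈ -1244.1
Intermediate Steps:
R = -504 (R = (36 + 6²)*(-7) = (36 + 36)*(-7) = 72*(-7) = -504)
X(t) = -504 + t² - 55*t (X(t) = (t² - 55*t) - 504 = -504 + t² - 55*t)
2892/747 + X(31) = 2892/747 + (-504 + 31² - 55*31) = 2892*(1/747) + (-504 + 961 - 1705) = 964/249 - 1248 = -309788/249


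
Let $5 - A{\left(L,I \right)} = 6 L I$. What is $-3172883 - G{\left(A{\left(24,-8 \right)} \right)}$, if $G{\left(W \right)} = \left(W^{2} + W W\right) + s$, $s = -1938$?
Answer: $-5848243$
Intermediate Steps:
$A{\left(L,I \right)} = 5 - 6 I L$ ($A{\left(L,I \right)} = 5 - 6 L I = 5 - 6 I L$)
$G{\left(W \right)} = -1938 + 2 W^{2}$ ($G{\left(W \right)} = \left(W^{2} + W W\right) - 1938 = \left(W^{2} + W^{2}\right) - 1938 = 2 W^{2} - 1938 = -1938 + 2 W^{2}$)
$-3172883 - G{\left(A{\left(24,-8 \right)} \right)} = -3172883 - \left(-1938 + 2 \left(5 - \left(-48\right) 24\right)^{2}\right) = -3172883 - \left(-1938 + 2 \left(5 + 1152\right)^{2}\right) = -3172883 - \left(-1938 + 2 \cdot 1157^{2}\right) = -3172883 - \left(-1938 + 2 \cdot 1338649\right) = -3172883 - \left(-1938 + 2677298\right) = -3172883 - 2675360 = -5848243$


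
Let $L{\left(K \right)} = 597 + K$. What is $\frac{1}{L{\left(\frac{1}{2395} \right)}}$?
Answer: $\frac{2395}{1429816} \approx 0.001675$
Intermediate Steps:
$\frac{1}{L{\left(\frac{1}{2395} \right)}} = \frac{1}{597 + \frac{1}{2395}} = \frac{1}{\frac{1429816}{2395}} = \frac{2395}{1429816}$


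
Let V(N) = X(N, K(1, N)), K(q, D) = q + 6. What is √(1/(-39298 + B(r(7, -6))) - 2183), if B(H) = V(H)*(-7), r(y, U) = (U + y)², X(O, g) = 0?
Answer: I*√68801603070/5614 ≈ 46.723*I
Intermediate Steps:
K(q, D) = 6 + q
V(N) = 0
B(H) = 0 (B(H) = 0*(-7) = 0)
√(1/(-39298 + B(r(7, -6))) - 2183) = √(1/(-39298 + 0) - 2183) = √(1/(-39298) - 2183) = √(-1/39298 - 2183) = √(-85787535/39298) = I*√68801603070/5614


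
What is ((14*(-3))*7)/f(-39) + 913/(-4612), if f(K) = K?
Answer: 440107/59956 ≈ 7.3405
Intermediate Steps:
((14*(-3))*7)/f(-39) + 913/(-4612) = ((14*(-3))*7)/(-39) + 913/(-4612) = -42*7*(-1/39) + 913*(-1/4612) = -294*(-1/39) - 913/4612 = 98/13 - 913/4612 = 440107/59956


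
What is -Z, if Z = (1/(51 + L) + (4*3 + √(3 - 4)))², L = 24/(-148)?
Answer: -507628720/3538161 - 45218*I/1881 ≈ -143.47 - 24.039*I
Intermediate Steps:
L = -6/37 (L = 24*(-1/148) = -6/37 ≈ -0.16216)
Z = (22609/1881 + I)² (Z = (1/(51 - 6/37) + (4*3 + √(3 - 4)))² = (1/(1881/37) + (12 + √(-1)))² = (37/1881 + (12 + I))² = (22609/1881 + I)² ≈ 143.47 + 24.039*I)
-Z = -(507628720/3538161 + 45218*I/1881) = -507628720/3538161 - 45218*I/1881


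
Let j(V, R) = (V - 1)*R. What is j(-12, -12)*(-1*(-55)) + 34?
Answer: 8614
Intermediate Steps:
j(V, R) = R*(-1 + V) (j(V, R) = (-1 + V)*R = R*(-1 + V))
j(-12, -12)*(-1*(-55)) + 34 = (-12*(-1 - 12))*(-1*(-55)) + 34 = -12*(-13)*55 + 34 = 156*55 + 34 = 8580 + 34 = 8614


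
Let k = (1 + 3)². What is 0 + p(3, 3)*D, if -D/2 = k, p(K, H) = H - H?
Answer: 0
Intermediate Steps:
k = 16 (k = 4² = 16)
p(K, H) = 0
D = -32 (D = -2*16 = -32)
0 + p(3, 3)*D = 0 + 0*(-32) = 0 + 0 = 0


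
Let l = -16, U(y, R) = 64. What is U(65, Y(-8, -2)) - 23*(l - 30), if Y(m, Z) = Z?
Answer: 1122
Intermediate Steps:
U(65, Y(-8, -2)) - 23*(l - 30) = 64 - 23*(-16 - 30) = 64 - 23*(-46) = 64 - 1*(-1058) = 64 + 1058 = 1122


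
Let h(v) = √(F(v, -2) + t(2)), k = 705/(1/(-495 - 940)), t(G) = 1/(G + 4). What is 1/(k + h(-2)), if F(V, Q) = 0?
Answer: -6070050/6140917833749 - √6/6140917833749 ≈ -9.8846e-7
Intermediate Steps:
t(G) = 1/(4 + G)
k = -1011675 (k = 705/(1/(-1435)) = 705/(-1/1435) = 705*(-1435) = -1011675)
h(v) = √6/6 (h(v) = √(0 + 1/(4 + 2)) = √(0 + 1/6) = √(0 + ⅙) = √(⅙) = √6/6)
1/(k + h(-2)) = 1/(-1011675 + √6/6)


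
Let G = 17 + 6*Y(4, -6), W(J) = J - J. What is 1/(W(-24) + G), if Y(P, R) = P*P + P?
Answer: 1/137 ≈ 0.0072993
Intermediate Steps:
Y(P, R) = P + P² (Y(P, R) = P² + P = P + P²)
W(J) = 0
G = 137 (G = 17 + 6*(4*(1 + 4)) = 17 + 6*(4*5) = 17 + 6*20 = 17 + 120 = 137)
1/(W(-24) + G) = 1/(0 + 137) = 1/137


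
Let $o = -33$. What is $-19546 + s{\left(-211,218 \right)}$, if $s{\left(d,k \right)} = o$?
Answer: $-19579$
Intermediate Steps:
$s{\left(d,k \right)} = -33$
$-19546 + s{\left(-211,218 \right)} = -19546 - 33 = -19579$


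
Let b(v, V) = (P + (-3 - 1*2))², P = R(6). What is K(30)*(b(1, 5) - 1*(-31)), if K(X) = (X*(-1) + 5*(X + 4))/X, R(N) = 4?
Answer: 448/3 ≈ 149.33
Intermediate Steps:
P = 4
K(X) = (20 + 4*X)/X (K(X) = (-X + 5*(4 + X))/X = (-X + (20 + 5*X))/X = (20 + 4*X)/X)
b(v, V) = 1 (b(v, V) = (4 + (-3 - 1*2))² = (4 + (-3 - 2))² = (4 - 5)² = (-1)² = 1)
K(30)*(b(1, 5) - 1*(-31)) = (4 + 20/30)*(1 - 1*(-31)) = (4 + 20*(1/30))*(1 + 31) = (4 + ⅔)*32 = (14/3)*32 = 448/3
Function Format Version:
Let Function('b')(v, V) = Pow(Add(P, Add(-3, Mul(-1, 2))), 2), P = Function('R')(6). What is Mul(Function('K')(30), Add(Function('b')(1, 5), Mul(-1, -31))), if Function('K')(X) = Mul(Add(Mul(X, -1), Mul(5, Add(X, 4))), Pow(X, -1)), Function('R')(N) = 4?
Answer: Rational(448, 3) ≈ 149.33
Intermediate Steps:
P = 4
Function('K')(X) = Mul(Pow(X, -1), Add(20, Mul(4, X))) (Function('K')(X) = Mul(Add(Mul(-1, X), Mul(5, Add(4, X))), Pow(X, -1)) = Mul(Add(Mul(-1, X), Add(20, Mul(5, X))), Pow(X, -1)) = Mul(Add(20, Mul(4, X)), Pow(X, -1)) = Mul(Pow(X, -1), Add(20, Mul(4, X))))
Function('b')(v, V) = 1 (Function('b')(v, V) = Pow(Add(4, Add(-3, Mul(-1, 2))), 2) = Pow(Add(4, Add(-3, -2)), 2) = Pow(Add(4, -5), 2) = Pow(-1, 2) = 1)
Mul(Function('K')(30), Add(Function('b')(1, 5), Mul(-1, -31))) = Mul(Add(4, Mul(20, Pow(30, -1))), Add(1, Mul(-1, -31))) = Mul(Add(4, Mul(20, Rational(1, 30))), Add(1, 31)) = Mul(Add(4, Rational(2, 3)), 32) = Mul(Rational(14, 3), 32) = Rational(448, 3)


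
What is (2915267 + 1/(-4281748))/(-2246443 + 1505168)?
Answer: -2496487729343/634790549740 ≈ -3.9328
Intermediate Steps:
(2915267 + 1/(-4281748))/(-2246443 + 1505168) = (2915267 - 1/4281748)/(-741275) = (12482438646715/4281748)*(-1/741275) = -2496487729343/634790549740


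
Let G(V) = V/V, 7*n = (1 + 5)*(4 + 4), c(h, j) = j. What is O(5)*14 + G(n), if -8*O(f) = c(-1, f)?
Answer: -31/4 ≈ -7.7500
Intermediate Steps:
n = 48/7 (n = ((1 + 5)*(4 + 4))/7 = (6*8)/7 = (⅐)*48 = 48/7 ≈ 6.8571)
O(f) = -f/8
G(V) = 1
O(5)*14 + G(n) = -⅛*5*14 + 1 = -5/8*14 + 1 = -35/4 + 1 = -31/4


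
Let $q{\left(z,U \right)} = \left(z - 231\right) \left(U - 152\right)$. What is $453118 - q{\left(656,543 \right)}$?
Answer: $286943$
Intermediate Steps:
$q{\left(z,U \right)} = \left(-231 + z\right) \left(-152 + U\right)$
$453118 - q{\left(656,543 \right)} = 453118 - \left(35112 - 125433 - 99712 + 543 \cdot 656\right) = 453118 - \left(35112 - 125433 - 99712 + 356208\right) = 453118 - 166175 = 286943$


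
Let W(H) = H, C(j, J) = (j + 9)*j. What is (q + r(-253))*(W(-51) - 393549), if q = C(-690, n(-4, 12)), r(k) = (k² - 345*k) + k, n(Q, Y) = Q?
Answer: -244398441600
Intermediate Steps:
C(j, J) = j*(9 + j) (C(j, J) = (9 + j)*j = j*(9 + j))
r(k) = k² - 344*k
q = 469890 (q = -690*(9 - 690) = -690*(-681) = 469890)
(q + r(-253))*(W(-51) - 393549) = (469890 - 253*(-344 - 253))*(-51 - 393549) = (469890 - 253*(-597))*(-393600) = (469890 + 151041)*(-393600) = 620931*(-393600) = -244398441600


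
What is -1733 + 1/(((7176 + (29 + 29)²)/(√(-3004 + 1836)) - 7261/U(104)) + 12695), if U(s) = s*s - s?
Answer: -2340657230834260640765/1350638971245580993 + 302358197440*I*√73/1350638971245580993 ≈ -1733.0 + 1.9127e-6*I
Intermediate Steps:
U(s) = s² - s
-1733 + 1/(((7176 + (29 + 29)²)/(√(-3004 + 1836)) - 7261/U(104)) + 12695) = -1733 + 1/(((7176 + (29 + 29)²)/(√(-3004 + 1836)) - 7261*1/(104*(-1 + 104))) + 12695) = -1733 + 1/(((7176 + 58²)/(√(-1168)) - 7261/(104*103)) + 12695) = -1733 + 1/(((7176 + 3364)/((4*I*√73)) - 7261/10712) + 12695) = -1733 + 1/((10540*(-I*√73/292) - 7261*1/10712) + 12695) = -1733 + 1/((-2635*I*√73/73 - 7261/10712) + 12695) = -1733 + 1/((-7261/10712 - 2635*I*√73/73) + 12695) = -1733 + 1/(135981579/10712 - 2635*I*√73/73)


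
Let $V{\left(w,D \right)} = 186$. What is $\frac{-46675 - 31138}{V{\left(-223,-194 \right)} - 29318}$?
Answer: $\frac{77813}{29132} \approx 2.671$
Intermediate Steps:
$\frac{-46675 - 31138}{V{\left(-223,-194 \right)} - 29318} = \frac{-46675 - 31138}{186 - 29318} = - \frac{77813}{-29132} = \left(-77813\right) \left(- \frac{1}{29132}\right) = \frac{77813}{29132}$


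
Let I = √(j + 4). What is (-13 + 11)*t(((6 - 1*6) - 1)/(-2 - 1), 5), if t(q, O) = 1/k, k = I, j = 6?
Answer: -√10/5 ≈ -0.63246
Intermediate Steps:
I = √10 (I = √(6 + 4) = √10 ≈ 3.1623)
k = √10 ≈ 3.1623
t(q, O) = √10/10 (t(q, O) = 1/(√10) = √10/10)
(-13 + 11)*t(((6 - 1*6) - 1)/(-2 - 1), 5) = (-13 + 11)*(√10/10) = -√10/5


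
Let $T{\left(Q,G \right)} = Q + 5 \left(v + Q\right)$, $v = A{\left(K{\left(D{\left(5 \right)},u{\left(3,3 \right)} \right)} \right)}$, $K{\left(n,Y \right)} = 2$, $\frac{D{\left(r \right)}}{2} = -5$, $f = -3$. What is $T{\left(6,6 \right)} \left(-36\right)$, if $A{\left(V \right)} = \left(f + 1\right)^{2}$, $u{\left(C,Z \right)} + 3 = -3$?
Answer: $-2016$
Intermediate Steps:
$u{\left(C,Z \right)} = -6$ ($u{\left(C,Z \right)} = -3 - 3 = -6$)
$D{\left(r \right)} = -10$ ($D{\left(r \right)} = 2 \left(-5\right) = -10$)
$A{\left(V \right)} = 4$ ($A{\left(V \right)} = \left(-3 + 1\right)^{2} = \left(-2\right)^{2} = 4$)
$v = 4$
$T{\left(Q,G \right)} = 20 + 6 Q$ ($T{\left(Q,G \right)} = Q + 5 \left(4 + Q\right) = Q + \left(20 + 5 Q\right) = 20 + 6 Q$)
$T{\left(6,6 \right)} \left(-36\right) = \left(20 + 6 \cdot 6\right) \left(-36\right) = \left(20 + 36\right) \left(-36\right) = 56 \left(-36\right) = -2016$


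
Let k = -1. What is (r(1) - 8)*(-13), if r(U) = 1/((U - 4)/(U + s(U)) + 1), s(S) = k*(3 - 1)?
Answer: 403/4 ≈ 100.75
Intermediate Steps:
s(S) = -2 (s(S) = -(3 - 1) = -1*2 = -2)
r(U) = 1/(1 + (-4 + U)/(-2 + U)) (r(U) = 1/((U - 4)/(U - 2) + 1) = 1/((-4 + U)/(-2 + U) + 1) = 1/(1 + (-4 + U)/(-2 + U)))
(r(1) - 8)*(-13) = ((-2 + 1)/(2*(-3 + 1)) - 8)*(-13) = ((½)*(-1)/(-2) - 8)*(-13) = ((½)*(-½)*(-1) - 8)*(-13) = (¼ - 8)*(-13) = -31/4*(-13) = 403/4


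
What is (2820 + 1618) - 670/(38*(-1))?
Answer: 84657/19 ≈ 4455.6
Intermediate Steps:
(2820 + 1618) - 670/(38*(-1)) = 4438 - 670/(-38) = 4438 - 670*(-1/38) = 4438 + 335/19 = 84657/19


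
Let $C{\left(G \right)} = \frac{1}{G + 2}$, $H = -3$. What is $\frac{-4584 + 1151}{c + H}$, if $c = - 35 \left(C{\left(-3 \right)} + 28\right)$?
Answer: $\frac{3433}{948} \approx 3.6213$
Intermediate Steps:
$C{\left(G \right)} = \frac{1}{2 + G}$
$c = -945$ ($c = - 35 \left(\frac{1}{2 - 3} + 28\right) = - 35 \left(\frac{1}{-1} + 28\right) = - 35 \left(-1 + 28\right) = \left(-35\right) 27 = -945$)
$\frac{-4584 + 1151}{c + H} = \frac{-4584 + 1151}{-945 - 3} = - \frac{3433}{-948} = \left(-3433\right) \left(- \frac{1}{948}\right) = \frac{3433}{948}$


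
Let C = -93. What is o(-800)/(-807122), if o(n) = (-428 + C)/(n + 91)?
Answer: -521/572249498 ≈ -9.1044e-7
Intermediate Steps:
o(n) = -521/(91 + n) (o(n) = (-428 - 93)/(n + 91) = -521/(91 + n))
o(-800)/(-807122) = -521/(91 - 800)/(-807122) = -521/(-709)*(-1/807122) = -521*(-1/709)*(-1/807122) = (521/709)*(-1/807122) = -521/572249498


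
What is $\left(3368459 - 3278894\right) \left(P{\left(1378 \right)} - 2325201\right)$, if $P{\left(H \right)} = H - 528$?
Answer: $-208180497315$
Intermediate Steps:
$P{\left(H \right)} = -528 + H$ ($P{\left(H \right)} = H - 528 = -528 + H$)
$\left(3368459 - 3278894\right) \left(P{\left(1378 \right)} - 2325201\right) = \left(3368459 - 3278894\right) \left(\left(-528 + 1378\right) - 2325201\right) = 89565 \left(850 - 2325201\right) = 89565 \left(-2324351\right) = -208180497315$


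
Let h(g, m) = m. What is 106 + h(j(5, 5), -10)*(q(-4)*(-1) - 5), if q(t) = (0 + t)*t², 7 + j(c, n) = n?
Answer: -484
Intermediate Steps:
j(c, n) = -7 + n
q(t) = t³ (q(t) = t*t² = t³)
106 + h(j(5, 5), -10)*(q(-4)*(-1) - 5) = 106 - 10*((-4)³*(-1) - 5) = 106 - 10*(-64*(-1) - 5) = 106 - 10*(64 - 5) = 106 - 10*59 = 106 - 590 = -484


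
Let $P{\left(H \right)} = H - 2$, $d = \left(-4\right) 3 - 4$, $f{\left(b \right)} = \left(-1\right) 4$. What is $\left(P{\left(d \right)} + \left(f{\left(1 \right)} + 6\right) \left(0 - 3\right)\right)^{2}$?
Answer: $576$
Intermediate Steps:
$f{\left(b \right)} = -4$
$d = -16$ ($d = -12 - 4 = -16$)
$P{\left(H \right)} = -2 + H$
$\left(P{\left(d \right)} + \left(f{\left(1 \right)} + 6\right) \left(0 - 3\right)\right)^{2} = \left(\left(-2 - 16\right) + \left(-4 + 6\right) \left(0 - 3\right)\right)^{2} = \left(-18 + 2 \left(-3\right)\right)^{2} = \left(-18 - 6\right)^{2} = \left(-24\right)^{2} = 576$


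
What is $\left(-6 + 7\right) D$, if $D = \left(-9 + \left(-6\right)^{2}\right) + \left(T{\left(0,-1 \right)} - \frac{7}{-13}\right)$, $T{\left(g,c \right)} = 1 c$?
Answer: $\frac{345}{13} \approx 26.538$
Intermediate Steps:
$T{\left(g,c \right)} = c$
$D = \frac{345}{13}$ ($D = \left(-9 + \left(-6\right)^{2}\right) - \left(1 + \frac{7}{-13}\right) = \left(-9 + 36\right) - \left(1 + 7 \left(- \frac{1}{13}\right)\right) = 27 - \frac{6}{13} = \frac{345}{13} \approx 26.538$)
$\left(-6 + 7\right) D = \left(-6 + 7\right) \frac{345}{13} = 1 \cdot \frac{345}{13} = \frac{345}{13}$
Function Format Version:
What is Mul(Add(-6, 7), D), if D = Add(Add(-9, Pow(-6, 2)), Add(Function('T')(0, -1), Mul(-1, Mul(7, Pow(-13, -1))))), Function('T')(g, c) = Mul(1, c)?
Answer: Rational(345, 13) ≈ 26.538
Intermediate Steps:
Function('T')(g, c) = c
D = Rational(345, 13) (D = Add(Add(-9, Pow(-6, 2)), Add(-1, Mul(-1, Mul(7, Pow(-13, -1))))) = Add(Add(-9, 36), Add(-1, Mul(-1, Mul(7, Rational(-1, 13))))) = Add(27, Add(-1, Mul(-1, Rational(-7, 13)))) = Add(27, Add(-1, Rational(7, 13))) = Add(27, Rational(-6, 13)) = Rational(345, 13) ≈ 26.538)
Mul(Add(-6, 7), D) = Mul(Add(-6, 7), Rational(345, 13)) = Mul(1, Rational(345, 13)) = Rational(345, 13)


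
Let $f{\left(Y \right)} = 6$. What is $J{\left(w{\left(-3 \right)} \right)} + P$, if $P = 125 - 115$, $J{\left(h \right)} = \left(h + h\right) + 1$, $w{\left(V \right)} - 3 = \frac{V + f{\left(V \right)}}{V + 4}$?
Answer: $23$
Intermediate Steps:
$w{\left(V \right)} = 3 + \frac{6 + V}{4 + V}$ ($w{\left(V \right)} = 3 + \frac{V + 6}{V + 4} = 3 + \frac{6 + V}{4 + V}$)
$J{\left(h \right)} = 1 + 2 h$ ($J{\left(h \right)} = 2 h + 1 = 1 + 2 h$)
$P = 10$
$J{\left(w{\left(-3 \right)} \right)} + P = \left(1 + 2 \frac{2 \left(9 + 2 \left(-3\right)\right)}{4 - 3}\right) + 10 = \left(1 + 2 \frac{2 \left(9 - 6\right)}{1}\right) + 10 = \left(1 + 2 \cdot 2 \cdot 1 \cdot 3\right) + 10 = \left(1 + 2 \cdot 6\right) + 10 = \left(1 + 12\right) + 10 = 13 + 10 = 23$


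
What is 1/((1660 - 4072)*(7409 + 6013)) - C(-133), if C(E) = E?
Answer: 4305723911/32373864 ≈ 133.00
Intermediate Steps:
1/((1660 - 4072)*(7409 + 6013)) - C(-133) = 1/((1660 - 4072)*(7409 + 6013)) - 1*(-133) = 1/(-2412*13422) + 133 = 1/(-32373864) + 133 = -1/32373864 + 133 = 4305723911/32373864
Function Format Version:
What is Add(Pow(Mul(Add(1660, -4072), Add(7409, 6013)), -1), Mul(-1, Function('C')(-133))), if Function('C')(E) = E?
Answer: Rational(4305723911, 32373864) ≈ 133.00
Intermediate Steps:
Add(Pow(Mul(Add(1660, -4072), Add(7409, 6013)), -1), Mul(-1, Function('C')(-133))) = Add(Pow(Mul(Add(1660, -4072), Add(7409, 6013)), -1), Mul(-1, -133)) = Add(Pow(Mul(-2412, 13422), -1), 133) = Add(Pow(-32373864, -1), 133) = Add(Rational(-1, 32373864), 133) = Rational(4305723911, 32373864)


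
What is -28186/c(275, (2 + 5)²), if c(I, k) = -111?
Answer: 28186/111 ≈ 253.93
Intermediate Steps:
-28186/c(275, (2 + 5)²) = -28186/(-111) = -28186*(-1/111) = 28186/111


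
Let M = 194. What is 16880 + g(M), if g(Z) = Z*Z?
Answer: 54516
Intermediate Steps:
g(Z) = Z²
16880 + g(M) = 16880 + 194² = 16880 + 37636 = 54516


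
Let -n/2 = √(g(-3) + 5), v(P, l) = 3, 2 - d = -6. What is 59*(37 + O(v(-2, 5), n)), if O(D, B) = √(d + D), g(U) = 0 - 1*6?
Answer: 2183 + 59*√11 ≈ 2378.7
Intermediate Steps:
d = 8 (d = 2 - 1*(-6) = 2 + 6 = 8)
g(U) = -6 (g(U) = 0 - 6 = -6)
n = -2*I (n = -2*√(-6 + 5) = -2*I ≈ -2.0*I)
O(D, B) = √(8 + D)
59*(37 + O(v(-2, 5), n)) = 59*(37 + √(8 + 3)) = 59*(37 + √11) = 2183 + 59*√11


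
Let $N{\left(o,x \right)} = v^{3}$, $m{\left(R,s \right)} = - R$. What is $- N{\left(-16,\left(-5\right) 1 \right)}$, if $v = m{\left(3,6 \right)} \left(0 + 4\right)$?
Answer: $1728$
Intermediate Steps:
$v = -12$ ($v = \left(-1\right) 3 \left(0 + 4\right) = \left(-3\right) 4 = -12$)
$N{\left(o,x \right)} = -1728$ ($N{\left(o,x \right)} = \left(-12\right)^{3} = -1728$)
$- N{\left(-16,\left(-5\right) 1 \right)} = \left(-1\right) \left(-1728\right) = 1728$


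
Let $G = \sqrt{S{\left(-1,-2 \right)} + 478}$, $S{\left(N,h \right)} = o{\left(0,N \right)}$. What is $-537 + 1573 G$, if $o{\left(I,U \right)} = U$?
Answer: $-537 + 4719 \sqrt{53} \approx 33818.0$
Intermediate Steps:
$S{\left(N,h \right)} = N$
$G = 3 \sqrt{53}$ ($G = \sqrt{-1 + 478} = \sqrt{477} = 3 \sqrt{53} \approx 21.84$)
$-537 + 1573 G = -537 + 1573 \cdot 3 \sqrt{53} = -537 + 4719 \sqrt{53}$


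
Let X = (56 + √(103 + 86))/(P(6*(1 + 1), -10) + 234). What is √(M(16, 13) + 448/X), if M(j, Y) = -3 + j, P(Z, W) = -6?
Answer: √(102872 + 39*√21)/√(56 + 3*√21) ≈ 38.438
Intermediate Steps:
X = 14/57 + √21/76 (X = (56 + √(103 + 86))/(-6 + 234) = (56 + √189)/228 = (56 + 3*√21)*(1/228) = 14/57 + √21/76 ≈ 0.30591)
√(M(16, 13) + 448/X) = √((-3 + 16) + 448/(14/57 + √21/76)) = √(13 + 448/(14/57 + √21/76))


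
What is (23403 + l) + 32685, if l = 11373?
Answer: 67461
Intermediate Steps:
(23403 + l) + 32685 = (23403 + 11373) + 32685 = 34776 + 32685 = 67461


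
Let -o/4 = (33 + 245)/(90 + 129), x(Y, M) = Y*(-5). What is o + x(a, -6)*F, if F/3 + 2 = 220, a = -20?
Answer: 14321488/219 ≈ 65395.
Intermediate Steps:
x(Y, M) = -5*Y
F = 654 (F = -6 + 3*220 = -6 + 660 = 654)
o = -1112/219 (o = -4*(33 + 245)/(90 + 129) = -1112/219 ≈ -5.0776)
o + x(a, -6)*F = -1112/219 - 5*(-20)*654 = -1112/219 + 100*654 = -1112/219 + 65400 = 14321488/219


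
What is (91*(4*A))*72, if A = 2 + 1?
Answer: 78624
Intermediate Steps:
A = 3
(91*(4*A))*72 = (91*(4*3))*72 = (91*12)*72 = 1092*72 = 78624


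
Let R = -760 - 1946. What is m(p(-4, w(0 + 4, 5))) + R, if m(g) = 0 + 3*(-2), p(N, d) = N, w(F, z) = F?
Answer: -2712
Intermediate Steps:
m(g) = -6 (m(g) = 0 - 6 = -6)
R = -2706
m(p(-4, w(0 + 4, 5))) + R = -6 - 2706 = -2712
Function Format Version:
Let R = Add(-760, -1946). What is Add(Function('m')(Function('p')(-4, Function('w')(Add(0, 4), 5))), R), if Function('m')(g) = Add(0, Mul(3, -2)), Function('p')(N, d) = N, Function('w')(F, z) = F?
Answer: -2712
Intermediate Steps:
Function('m')(g) = -6 (Function('m')(g) = Add(0, -6) = -6)
R = -2706
Add(Function('m')(Function('p')(-4, Function('w')(Add(0, 4), 5))), R) = Add(-6, -2706) = -2712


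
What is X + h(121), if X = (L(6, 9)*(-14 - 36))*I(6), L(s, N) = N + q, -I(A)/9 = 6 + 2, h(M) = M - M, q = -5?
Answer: 14400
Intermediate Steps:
h(M) = 0
I(A) = -72 (I(A) = -9*(6 + 2) = -9*8 = -72)
L(s, N) = -5 + N (L(s, N) = N - 5 = -5 + N)
X = 14400 (X = ((-5 + 9)*(-14 - 36))*(-72) = (4*(-50))*(-72) = -200*(-72) = 14400)
X + h(121) = 14400 + 0 = 14400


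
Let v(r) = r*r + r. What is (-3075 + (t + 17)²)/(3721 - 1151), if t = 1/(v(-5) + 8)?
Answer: -2183271/2014880 ≈ -1.0836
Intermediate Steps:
v(r) = r + r² (v(r) = r² + r = r + r²)
t = 1/28 (t = 1/(-5*(1 - 5) + 8) = 1/(-5*(-4) + 8) = 1/(20 + 8) = 1/28 ≈ 0.035714)
(-3075 + (t + 17)²)/(3721 - 1151) = (-3075 + (1/28 + 17)²)/(3721 - 1151) = (-3075 + (477/28)²)/2570 = (-3075 + 227529/784)*(1/2570) = -2183271/784*1/2570 = -2183271/2014880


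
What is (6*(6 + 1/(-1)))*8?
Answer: 240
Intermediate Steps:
(6*(6 + 1/(-1)))*8 = (6*(6 - 1))*8 = (6*5)*8 = 30*8 = 240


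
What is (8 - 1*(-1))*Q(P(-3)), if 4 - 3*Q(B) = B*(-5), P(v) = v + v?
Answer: -78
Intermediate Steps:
P(v) = 2*v
Q(B) = 4/3 + 5*B/3 (Q(B) = 4/3 - B*(-5)/3 = 4/3 - (-5)*B/3 = 4/3 + 5*B/3)
(8 - 1*(-1))*Q(P(-3)) = (8 - 1*(-1))*(4/3 + 5*(2*(-3))/3) = (8 + 1)*(4/3 + (5/3)*(-6)) = 9*(4/3 - 10) = 9*(-26/3) = -78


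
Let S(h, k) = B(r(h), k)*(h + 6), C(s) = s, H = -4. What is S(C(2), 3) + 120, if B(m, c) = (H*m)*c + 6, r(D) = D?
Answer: -24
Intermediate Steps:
B(m, c) = 6 - 4*c*m (B(m, c) = (-4*m)*c + 6 = -4*c*m + 6 = 6 - 4*c*m)
S(h, k) = (6 + h)*(6 - 4*h*k) (S(h, k) = (6 - 4*k*h)*(h + 6) = (6 - 4*h*k)*(6 + h) = (6 + h)*(6 - 4*h*k))
S(C(2), 3) + 120 = -2*(-3 + 2*2*3)*(6 + 2) + 120 = -2*(-3 + 12)*8 + 120 = -2*9*8 + 120 = -144 + 120 = -24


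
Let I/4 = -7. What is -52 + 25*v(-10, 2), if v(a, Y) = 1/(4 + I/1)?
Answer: -1273/24 ≈ -53.042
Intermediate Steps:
I = -28 (I = 4*(-7) = -28)
v(a, Y) = -1/24 (v(a, Y) = 1/(4 - 28/1) = 1/(4 - 28*1) = 1/(4 - 28) = 1/(-24) = -1/24)
-52 + 25*v(-10, 2) = -52 + 25*(-1/24) = -52 - 25/24 = -1273/24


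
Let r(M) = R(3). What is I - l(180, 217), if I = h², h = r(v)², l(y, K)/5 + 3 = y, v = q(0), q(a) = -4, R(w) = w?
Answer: -804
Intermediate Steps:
v = -4
r(M) = 3
l(y, K) = -15 + 5*y
h = 9 (h = 3² = 9)
I = 81 (I = 9² = 81)
I - l(180, 217) = 81 - (-15 + 5*180) = 81 - (-15 + 900) = 81 - 1*885 = 81 - 885 = -804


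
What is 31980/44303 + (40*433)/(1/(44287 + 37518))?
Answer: 62771263799780/44303 ≈ 1.4169e+9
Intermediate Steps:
31980/44303 + (40*433)/(1/(44287 + 37518)) = 31980*(1/44303) + 17320/(1/81805) = 31980/44303 + 17320/(1/81805) = 31980/44303 + 17320*81805 = 31980/44303 + 1416862600 = 62771263799780/44303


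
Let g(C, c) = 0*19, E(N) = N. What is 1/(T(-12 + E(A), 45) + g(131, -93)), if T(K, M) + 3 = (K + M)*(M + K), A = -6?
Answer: 1/726 ≈ 0.0013774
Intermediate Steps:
T(K, M) = -3 + (K + M)² (T(K, M) = -3 + (K + M)*(M + K) = -3 + (K + M)*(K + M) = -3 + (K + M)²)
g(C, c) = 0
1/(T(-12 + E(A), 45) + g(131, -93)) = 1/((-3 + ((-12 - 6) + 45)²) + 0) = 1/((-3 + (-18 + 45)²) + 0) = 1/((-3 + 27²) + 0) = 1/((-3 + 729) + 0) = 1/(726 + 0) = 1/726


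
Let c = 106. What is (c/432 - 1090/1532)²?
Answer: 1486950721/6843921984 ≈ 0.21727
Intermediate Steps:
(c/432 - 1090/1532)² = (106/432 - 1090/1532)² = (106*(1/432) - 1090*1/1532)² = (53/216 - 545/766)² = (-38561/82728)² = 1486950721/6843921984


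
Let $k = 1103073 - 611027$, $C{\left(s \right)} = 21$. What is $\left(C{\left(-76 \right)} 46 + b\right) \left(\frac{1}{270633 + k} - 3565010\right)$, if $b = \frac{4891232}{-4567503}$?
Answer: $- \frac{11983310061341050675474}{3483538620537} \approx -3.44 \cdot 10^{9}$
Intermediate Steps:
$k = 492046$
$b = - \frac{4891232}{4567503}$ ($b = 4891232 \left(- \frac{1}{4567503}\right) = - \frac{4891232}{4567503} \approx -1.0709$)
$\left(C{\left(-76 \right)} 46 + b\right) \left(\frac{1}{270633 + k} - 3565010\right) = \left(21 \cdot 46 - \frac{4891232}{4567503}\right) \left(\frac{1}{270633 + 492046} - 3565010\right) = \left(966 - \frac{4891232}{4567503}\right) \left(\frac{1}{762679} - 3565010\right) = \frac{4407316666 \left(\frac{1}{762679} - 3565010\right)}{4567503} = \frac{4407316666}{4567503} \left(- \frac{2718958261789}{762679}\right) = - \frac{11983310061341050675474}{3483538620537}$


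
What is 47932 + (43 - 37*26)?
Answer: 47013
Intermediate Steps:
47932 + (43 - 37*26) = 47932 + (43 - 962) = 47932 - 919 = 47013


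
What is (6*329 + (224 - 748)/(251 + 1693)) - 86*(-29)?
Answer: 2171317/486 ≈ 4467.7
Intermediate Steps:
(6*329 + (224 - 748)/(251 + 1693)) - 86*(-29) = (1974 - 524/1944) + 2494 = (1974 - 524*1/1944) + 2494 = (1974 - 131/486) + 2494 = 959233/486 + 2494 = 2171317/486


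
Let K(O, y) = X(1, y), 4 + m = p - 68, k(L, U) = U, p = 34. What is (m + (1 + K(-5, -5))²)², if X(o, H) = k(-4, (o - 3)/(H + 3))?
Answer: 1156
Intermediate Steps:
X(o, H) = (-3 + o)/(3 + H) (X(o, H) = (o - 3)/(H + 3) = (-3 + o)/(3 + H))
m = -38 (m = -4 + (34 - 68) = -4 - 34 = -38)
K(O, y) = -2/(3 + y) (K(O, y) = (-3 + 1)/(3 + y) = -2/(3 + y))
(m + (1 + K(-5, -5))²)² = (-38 + (1 - 2/(3 - 5))²)² = (-38 + (1 - 2/(-2))²)² = (-38 + (1 - 2*(-½))²)² = (-38 + (1 + 1)²)² = (-38 + 2²)² = (-38 + 4)² = (-34)² = 1156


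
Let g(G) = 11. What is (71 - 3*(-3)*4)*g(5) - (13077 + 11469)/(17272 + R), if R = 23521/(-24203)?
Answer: 491404501177/418010695 ≈ 1175.6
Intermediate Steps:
R = -23521/24203 (R = 23521*(-1/24203) = -23521/24203 ≈ -0.97182)
(71 - 3*(-3)*4)*g(5) - (13077 + 11469)/(17272 + R) = (71 - 3*(-3)*4)*11 - (13077 + 11469)/(17272 - 23521/24203) = (71 + 9*4)*11 - 24546/418010695/24203 = (71 + 36)*11 - 24546*24203/418010695 = 107*11 - 1*594086838/418010695 = 1177 - 594086838/418010695 = 491404501177/418010695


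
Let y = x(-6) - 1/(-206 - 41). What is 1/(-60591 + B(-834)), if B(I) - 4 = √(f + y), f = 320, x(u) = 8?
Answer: -14964989/906683707526 - √20011199/906683707526 ≈ -1.6510e-5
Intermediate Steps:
y = 1977/247 (y = 8 - 1/(-206 - 41) = 8 - 1/(-247) = 8 - 1*(-1/247) = 8 + 1/247 = 1977/247 ≈ 8.0040)
B(I) = 4 + √20011199/247 (B(I) = 4 + √(320 + 1977/247) = 4 + √(81017/247) = 4 + √20011199/247)
1/(-60591 + B(-834)) = 1/(-60591 + (4 + √20011199/247)) = 1/(-60587 + √20011199/247)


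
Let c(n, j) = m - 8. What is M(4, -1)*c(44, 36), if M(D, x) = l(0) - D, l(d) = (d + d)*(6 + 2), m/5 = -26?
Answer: 552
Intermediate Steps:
m = -130 (m = 5*(-26) = -130)
l(d) = 16*d (l(d) = (2*d)*8 = 16*d)
c(n, j) = -138 (c(n, j) = -130 - 8 = -138)
M(D, x) = -D (M(D, x) = 16*0 - D = 0 - D = -D)
M(4, -1)*c(44, 36) = -1*4*(-138) = -4*(-138) = 552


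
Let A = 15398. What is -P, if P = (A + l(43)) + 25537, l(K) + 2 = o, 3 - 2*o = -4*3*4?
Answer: -81917/2 ≈ -40959.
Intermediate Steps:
o = 51/2 (o = 3/2 - (-4*3)*4/2 = 3/2 - (-6)*4 = 3/2 - 1/2*(-48) = 3/2 + 24 = 51/2 ≈ 25.500)
l(K) = 47/2 (l(K) = -2 + 51/2 = 47/2)
P = 81917/2 (P = (15398 + 47/2) + 25537 = 30843/2 + 25537 = 81917/2 ≈ 40959.)
-P = -1*81917/2 = -81917/2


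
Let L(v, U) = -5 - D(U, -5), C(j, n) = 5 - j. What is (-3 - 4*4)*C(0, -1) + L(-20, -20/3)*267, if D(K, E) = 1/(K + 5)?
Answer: -6349/5 ≈ -1269.8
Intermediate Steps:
D(K, E) = 1/(5 + K)
L(v, U) = -5 - 1/(5 + U)
(-3 - 4*4)*C(0, -1) + L(-20, -20/3)*267 = (-3 - 4*4)*(5 - 1*0) + ((-26 - (-100)/3)/(5 - 20/3))*267 = (-3 - 16)*(5 + 0) + ((-26 - (-100)/3)/(5 - 20*⅓))*267 = -19*5 + ((-26 - 5*(-20/3))/(5 - 20/3))*267 = -95 + ((-26 + 100/3)/(-5/3))*267 = -95 - ⅗*22/3*267 = -95 - 22/5*267 = -95 - 5874/5 = -6349/5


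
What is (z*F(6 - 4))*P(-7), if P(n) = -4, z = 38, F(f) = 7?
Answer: -1064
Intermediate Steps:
(z*F(6 - 4))*P(-7) = (38*7)*(-4) = 266*(-4) = -1064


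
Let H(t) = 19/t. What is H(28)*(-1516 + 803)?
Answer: -13547/28 ≈ -483.82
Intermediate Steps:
H(28)*(-1516 + 803) = (19/28)*(-1516 + 803) = (19*(1/28))*(-713) = (19/28)*(-713) = -13547/28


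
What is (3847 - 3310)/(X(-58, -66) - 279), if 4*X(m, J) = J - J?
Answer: -179/93 ≈ -1.9247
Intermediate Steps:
X(m, J) = 0 (X(m, J) = (J - J)/4 = (¼)*0 = 0)
(3847 - 3310)/(X(-58, -66) - 279) = (3847 - 3310)/(0 - 279) = 537/(-279) = 537*(-1/279) = -179/93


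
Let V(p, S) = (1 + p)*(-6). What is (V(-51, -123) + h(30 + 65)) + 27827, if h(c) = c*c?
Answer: 37152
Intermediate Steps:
V(p, S) = -6 - 6*p
h(c) = c**2
(V(-51, -123) + h(30 + 65)) + 27827 = ((-6 - 6*(-51)) + (30 + 65)**2) + 27827 = ((-6 + 306) + 95**2) + 27827 = (300 + 9025) + 27827 = 9325 + 27827 = 37152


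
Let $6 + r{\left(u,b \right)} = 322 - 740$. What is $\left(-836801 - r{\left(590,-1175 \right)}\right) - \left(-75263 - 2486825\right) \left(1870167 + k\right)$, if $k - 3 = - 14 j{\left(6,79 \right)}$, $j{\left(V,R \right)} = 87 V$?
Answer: $4772815539479$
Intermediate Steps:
$r{\left(u,b \right)} = -424$ ($r{\left(u,b \right)} = -6 + \left(322 - 740\right) = -6 - 418 = -424$)
$k = -7305$ ($k = 3 - 14 \cdot 87 \cdot 6 = 3 - 7308 = -7305$)
$\left(-836801 - r{\left(590,-1175 \right)}\right) - \left(-75263 - 2486825\right) \left(1870167 + k\right) = \left(-836801 - -424\right) - \left(-75263 - 2486825\right) \left(1870167 - 7305\right) = \left(-836801 + 424\right) - \left(-2562088\right) 1862862 = -836377 - -4772816375856 = -836377 + 4772816375856 = 4772815539479$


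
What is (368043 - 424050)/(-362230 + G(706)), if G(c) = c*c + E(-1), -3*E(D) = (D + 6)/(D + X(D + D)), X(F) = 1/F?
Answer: -504063/1225864 ≈ -0.41119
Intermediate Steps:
X(F) = 1/F
E(D) = -(6 + D)/(3*(D + 1/(2*D))) (E(D) = -(D + 6)/(3*(D + 1/(D + D))) = -(6 + D)/(3*(D + 1/(2*D))))
G(c) = 10/9 + c² (G(c) = c*c - 2*(-1)*(6 - 1)/(3 + 6*(-1)²) = c² - 2*(-1)*5/(3 + 6*1) = c² - 2*(-1)*5/(3 + 6) = c² - 2*(-1)*5/9 = c² - 2*(-1)*⅑*5 = c² + 10/9 = 10/9 + c²)
(368043 - 424050)/(-362230 + G(706)) = (368043 - 424050)/(-362230 + (10/9 + 706²)) = -56007/(-362230 + (10/9 + 498436)) = -56007/(-362230 + 4485934/9) = -56007/1225864/9 = -56007*9/1225864 = -504063/1225864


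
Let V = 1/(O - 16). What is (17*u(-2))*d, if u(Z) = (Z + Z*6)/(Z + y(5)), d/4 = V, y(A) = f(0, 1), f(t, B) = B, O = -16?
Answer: -119/4 ≈ -29.750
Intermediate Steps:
y(A) = 1
V = -1/32 (V = 1/(-16 - 16) = 1/(-32) = -1/32 ≈ -0.031250)
d = -1/8 (d = 4*(-1/32) = -1/8 ≈ -0.12500)
u(Z) = 7*Z/(1 + Z) (u(Z) = (Z + Z*6)/(Z + 1) = (Z + 6*Z)/(1 + Z) = (7*Z)/(1 + Z) = 7*Z/(1 + Z))
(17*u(-2))*d = (17*(7*(-2)/(1 - 2)))*(-1/8) = (17*(7*(-2)/(-1)))*(-1/8) = (17*(7*(-2)*(-1)))*(-1/8) = (17*14)*(-1/8) = 238*(-1/8) = -119/4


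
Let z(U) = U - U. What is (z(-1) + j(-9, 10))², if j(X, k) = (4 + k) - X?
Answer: 529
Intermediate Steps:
j(X, k) = 4 + k - X
z(U) = 0
(z(-1) + j(-9, 10))² = (0 + (4 + 10 - 1*(-9)))² = (0 + (4 + 10 + 9))² = (0 + 23)² = 23² = 529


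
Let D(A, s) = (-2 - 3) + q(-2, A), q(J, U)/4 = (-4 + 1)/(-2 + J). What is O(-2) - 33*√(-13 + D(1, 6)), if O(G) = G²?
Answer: 4 - 33*I*√15 ≈ 4.0 - 127.81*I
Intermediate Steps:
q(J, U) = -12/(-2 + J) (q(J, U) = 4*((-4 + 1)/(-2 + J)) = 4*(-3/(-2 + J)) = -12/(-2 + J))
D(A, s) = -2 (D(A, s) = (-2 - 3) - 12/(-2 - 2) = -5 - 12/(-4) = -5 - 12*(-¼) = -5 + 3 = -2)
O(-2) - 33*√(-13 + D(1, 6)) = (-2)² - 33*√(-13 - 2) = 4 - 33*I*√15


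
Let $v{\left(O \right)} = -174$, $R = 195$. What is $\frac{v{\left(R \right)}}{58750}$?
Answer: $- \frac{87}{29375} \approx -0.0029617$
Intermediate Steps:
$\frac{v{\left(R \right)}}{58750} = - \frac{174}{58750} = \left(-174\right) \frac{1}{58750} = - \frac{87}{29375}$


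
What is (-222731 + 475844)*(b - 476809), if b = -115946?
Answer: -150033996315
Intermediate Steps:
(-222731 + 475844)*(b - 476809) = (-222731 + 475844)*(-115946 - 476809) = 253113*(-592755) = -150033996315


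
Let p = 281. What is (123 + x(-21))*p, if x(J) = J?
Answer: 28662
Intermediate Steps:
(123 + x(-21))*p = (123 - 21)*281 = 102*281 = 28662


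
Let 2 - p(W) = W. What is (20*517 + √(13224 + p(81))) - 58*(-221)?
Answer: 23158 + √13145 ≈ 23273.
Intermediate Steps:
p(W) = 2 - W
(20*517 + √(13224 + p(81))) - 58*(-221) = (20*517 + √(13224 + (2 - 1*81))) - 58*(-221) = (10340 + √(13224 + (2 - 81))) + 12818 = (10340 + √(13224 - 79)) + 12818 = (10340 + √13145) + 12818 = 23158 + √13145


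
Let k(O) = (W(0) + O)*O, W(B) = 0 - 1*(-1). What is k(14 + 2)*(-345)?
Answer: -93840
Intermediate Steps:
W(B) = 1 (W(B) = 0 + 1 = 1)
k(O) = O*(1 + O) (k(O) = (1 + O)*O = O*(1 + O))
k(14 + 2)*(-345) = ((14 + 2)*(1 + (14 + 2)))*(-345) = (16*(1 + 16))*(-345) = (16*17)*(-345) = 272*(-345) = -93840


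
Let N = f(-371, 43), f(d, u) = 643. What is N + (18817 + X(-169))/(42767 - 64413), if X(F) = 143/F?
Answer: 90347152/140699 ≈ 642.13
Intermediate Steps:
N = 643
N + (18817 + X(-169))/(42767 - 64413) = 643 + (18817 + 143/(-169))/(42767 - 64413) = 643 + (18817 + 143*(-1/169))/(-21646) = 643 + (18817 - 11/13)*(-1/21646) = 643 + (244610/13)*(-1/21646) = 643 - 122305/140699 = 90347152/140699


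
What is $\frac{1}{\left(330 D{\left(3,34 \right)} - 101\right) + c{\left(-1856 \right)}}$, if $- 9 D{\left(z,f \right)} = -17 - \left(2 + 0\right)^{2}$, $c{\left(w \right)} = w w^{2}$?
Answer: $- \frac{1}{6393429347} \approx -1.5641 \cdot 10^{-10}$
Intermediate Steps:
$c{\left(w \right)} = w^{3}$
$D{\left(z,f \right)} = \frac{7}{3}$ ($D{\left(z,f \right)} = - \frac{-17 - \left(2 + 0\right)^{2}}{9} = - \frac{-17 - 2^{2}}{9} = - \frac{-17 - 4}{9} = \left(- \frac{1}{9}\right) \left(-21\right) = \frac{7}{3}$)
$\frac{1}{\left(330 D{\left(3,34 \right)} - 101\right) + c{\left(-1856 \right)}} = \frac{1}{\left(330 \cdot \frac{7}{3} - 101\right) + \left(-1856\right)^{3}} = \frac{1}{\left(770 - 101\right) - 6393430016} = \frac{1}{669 - 6393430016} = \frac{1}{-6393429347} = - \frac{1}{6393429347}$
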